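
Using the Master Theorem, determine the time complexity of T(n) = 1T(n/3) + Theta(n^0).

Master Theorem for T(n) = 1T(n/3) + O(n^0):

a = 1, b = 3, c = 0
log_b(a) = log_3(1) = 0.0000

Case 2: c = 0 = log_3(1) = 0.0000
T(n) = O(n^0 log n) = O(log n)

For T(n) = 1T(n/3) + O(n^0): log_3(1) = 0.0000. This is Case 2 of the Master Theorem (c = log_b(a), equal work at all levels), giving O(log n).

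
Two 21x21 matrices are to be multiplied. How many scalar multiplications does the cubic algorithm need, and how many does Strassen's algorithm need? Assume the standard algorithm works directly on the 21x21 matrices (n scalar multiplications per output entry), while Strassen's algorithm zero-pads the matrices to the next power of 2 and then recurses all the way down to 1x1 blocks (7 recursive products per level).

Matrix multiplication for 21x21 matrices:

Strassen's algorithm requires power-of-2 dimensions. Pad 21x21 to 32x32 (next power of 2).

Standard algorithm: 21^3 = 9261 multiplications
Strassen's algorithm: 7^(log2(32)) = 7^5 = 16807 multiplications
Difference: 9261 - 16807 = -7546 (Strassen uses MORE here due to padding overhead — for small or just-over-power-of-2 n, padding can outweigh the per-level savings)

Standard: 9261 multiplications (21^3). Strassen: 16807 multiplications (7^5, after padding to 32x32). Strassen reduces 8 recursive multiplications to 7 at each level.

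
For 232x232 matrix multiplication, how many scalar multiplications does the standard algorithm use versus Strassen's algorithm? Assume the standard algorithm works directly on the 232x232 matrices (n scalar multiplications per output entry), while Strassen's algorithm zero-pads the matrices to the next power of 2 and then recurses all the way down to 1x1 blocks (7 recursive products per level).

Matrix multiplication for 232x232 matrices:

Strassen's algorithm requires power-of-2 dimensions. Pad 232x232 to 256x256 (next power of 2).

Standard algorithm: 232^3 = 12487168 multiplications
Strassen's algorithm: 7^(log2(256)) = 7^8 = 5764801 multiplications
Savings: 12487168 - 5764801 = 6722367 multiplications

Standard: 12487168 multiplications (232^3). Strassen: 5764801 multiplications (7^8, after padding to 256x256). Strassen reduces 8 recursive multiplications to 7 at each level.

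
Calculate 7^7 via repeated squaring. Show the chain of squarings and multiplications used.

Computing 7^7 by squaring (build up from 7^1; each line after the first costs one multiplication):

7^1 = 7
7^2 = (7^1)^2 = 7^2 = 49
7^3 = 7 * 7^2 = 7 * 49 = 343
7^6 = (7^3)^2 = 343^2 = 117649
7^7 = 7 * 7^6 = 7 * 117649 = 823543

Result: 823543
Multiplications needed: 4 (4 lines after 7^1)

7^7 = 823543. Using exponentiation by squaring, this requires 4 multiplications. The key idea: if the exponent is even, square the half-power; if odd, multiply by the base once.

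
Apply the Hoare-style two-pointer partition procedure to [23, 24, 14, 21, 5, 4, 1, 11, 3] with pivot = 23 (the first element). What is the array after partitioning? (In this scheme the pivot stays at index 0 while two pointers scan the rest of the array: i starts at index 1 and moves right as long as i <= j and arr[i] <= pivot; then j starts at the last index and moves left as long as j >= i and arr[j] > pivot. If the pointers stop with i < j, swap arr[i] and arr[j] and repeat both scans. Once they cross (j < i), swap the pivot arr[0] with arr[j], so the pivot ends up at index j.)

Hoare-style two-pointer partition with pivot = 23:

Initial array: [23, 24, 14, 21, 5, 4, 1, 11, 3]

Pointers start at i = 1, j = 8.
i stops at index 1 (arr[1]=24 > 23), j stops at index 8 (arr[8]=3 <= 23): swap arr[1] and arr[8], array becomes [23, 3, 14, 21, 5, 4, 1, 11, 24]
i ends at 8, j ends at 7: the pointers have crossed (j < i), so scanning stops.

Swap pivot arr[0] with arr[7] to place pivot at position 7: [11, 3, 14, 21, 5, 4, 1, 23, 24]
Pivot position: 7

After partitioning with pivot 23, the array becomes [11, 3, 14, 21, 5, 4, 1, 23, 24]. The pivot is placed at index 7. All elements to the left of the pivot are <= 23, and all elements to the right are > 23.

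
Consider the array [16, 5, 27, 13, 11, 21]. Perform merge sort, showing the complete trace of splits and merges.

Merge sort trace:

Split: [16, 5, 27, 13, 11, 21] -> [16, 5, 27] and [13, 11, 21]
  Split: [16, 5, 27] -> [16] and [5, 27]
    Split: [5, 27] -> [5] and [27]
    Merge: [5] + [27] -> [5, 27]
  Merge: [16] + [5, 27] -> [5, 16, 27]
  Split: [13, 11, 21] -> [13] and [11, 21]
    Split: [11, 21] -> [11] and [21]
    Merge: [11] + [21] -> [11, 21]
  Merge: [13] + [11, 21] -> [11, 13, 21]
Merge: [5, 16, 27] + [11, 13, 21] -> [5, 11, 13, 16, 21, 27]

Final sorted array: [5, 11, 13, 16, 21, 27]

The merge sort proceeds by recursively splitting the array and merging sorted halves.
After all merges, the sorted array is [5, 11, 13, 16, 21, 27].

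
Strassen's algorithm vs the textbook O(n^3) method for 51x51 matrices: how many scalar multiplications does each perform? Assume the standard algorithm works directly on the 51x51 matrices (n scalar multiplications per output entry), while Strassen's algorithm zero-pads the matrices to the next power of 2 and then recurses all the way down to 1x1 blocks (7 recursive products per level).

Matrix multiplication for 51x51 matrices:

Strassen's algorithm requires power-of-2 dimensions. Pad 51x51 to 64x64 (next power of 2).

Standard algorithm: 51^3 = 132651 multiplications
Strassen's algorithm: 7^(log2(64)) = 7^6 = 117649 multiplications
Savings: 132651 - 117649 = 15002 multiplications

Standard: 132651 multiplications (51^3). Strassen: 117649 multiplications (7^6, after padding to 64x64). Strassen reduces 8 recursive multiplications to 7 at each level.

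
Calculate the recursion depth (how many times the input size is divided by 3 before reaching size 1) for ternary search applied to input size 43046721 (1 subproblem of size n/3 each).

For divide and conquer with division factor 3:

Problem sizes at each level:
Level 0: 43046721
Level 1: 14348907
Level 2: 4782969
Level 3: 1594323
Level 4: 531441
Level 5: 177147
Level 6: 59049
Level 7: 19683
Level 8: 6561
Level 9: 2187
Level 10: 729
Level 11: 243
Level 12: 81
Level 13: 27
Level 14: 9
Level 15: 3
Level 16: 1

The root is level 0 and the size-1 base case is level 16 (the tree spans levels 0 through 16, i.e. 17 levels counting the root), so the depth is the number of divisions: log_3(43046721) = 16

The recursion tree depth is log_3(43046721) = 16. At each level, the problem size is divided by 3, so it takes 16 divisions to reduce to a base case of size 1. The algorithm makes 1 recursive call at each level.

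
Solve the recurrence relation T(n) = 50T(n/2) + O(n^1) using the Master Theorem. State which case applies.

Master Theorem for T(n) = 50T(n/2) + O(n^1):

a = 50, b = 2, c = 1
log_b(a) = log_2(50) = 5.6439

Case 1: c = 1 < log_2(50) = 5.6439
T(n) = O(n^(log_2 50))

For T(n) = 50T(n/2) + O(n^1): log_2(50) = 5.6439. This is Case 1 of the Master Theorem (c < log_b(a), work dominated by leaves), giving O(n^(log_2 50)).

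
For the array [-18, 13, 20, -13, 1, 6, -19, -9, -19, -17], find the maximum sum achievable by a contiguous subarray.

Using Kadane's algorithm on [-18, 13, 20, -13, 1, 6, -19, -9, -19, -17]:

Scanning through the array:
Position 1 (value 13): max_ending_here = 13, max_so_far = 13
Position 2 (value 20): max_ending_here = 33, max_so_far = 33
Position 3 (value -13): max_ending_here = 20, max_so_far = 33
Position 4 (value 1): max_ending_here = 21, max_so_far = 33
Position 5 (value 6): max_ending_here = 27, max_so_far = 33
Position 6 (value -19): max_ending_here = 8, max_so_far = 33
Position 7 (value -9): max_ending_here = -1, max_so_far = 33
Position 8 (value -19): max_ending_here = -19, max_so_far = 33
Position 9 (value -17): max_ending_here = -17, max_so_far = 33

Maximum subarray: [13, 20]
Maximum sum: 33

The maximum subarray is [13, 20] with sum 33. This subarray runs from index 1 to index 2.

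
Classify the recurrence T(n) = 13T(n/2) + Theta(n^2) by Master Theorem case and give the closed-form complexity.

Master Theorem for T(n) = 13T(n/2) + O(n^2):

a = 13, b = 2, c = 2
log_b(a) = log_2(13) = 3.7004

Case 1: c = 2 < log_2(13) = 3.7004
T(n) = O(n^(log_2 13))

For T(n) = 13T(n/2) + O(n^2): log_2(13) = 3.7004. This is Case 1 of the Master Theorem (c < log_b(a), work dominated by leaves), giving O(n^(log_2 13)).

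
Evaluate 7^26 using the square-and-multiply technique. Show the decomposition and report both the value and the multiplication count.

Computing 7^26 by squaring (build up from 7^1; each line after the first costs one multiplication):

7^1 = 7
7^2 = (7^1)^2 = 7^2 = 49
7^3 = 7 * 7^2 = 7 * 49 = 343
7^6 = (7^3)^2 = 343^2 = 117649
7^12 = (7^6)^2 = 117649^2 = 13841287201
7^13 = 7 * 7^12 = 7 * 13841287201 = 96889010407
7^26 = (7^13)^2 = 96889010407^2 = 9387480337647754305649

Result: 9387480337647754305649
Multiplications needed: 6 (6 lines after 7^1)

7^26 = 9387480337647754305649. Using exponentiation by squaring, this requires 6 multiplications. The key idea: if the exponent is even, square the half-power; if odd, multiply by the base once.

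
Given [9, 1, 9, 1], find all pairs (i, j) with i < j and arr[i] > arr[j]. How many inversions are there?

Finding inversions in [9, 1, 9, 1]:

(0, 1): arr[0]=9 > arr[1]=1
(0, 3): arr[0]=9 > arr[3]=1
(2, 3): arr[2]=9 > arr[3]=1

Total inversions: 3

The array has 3 inversion(s): (0,1), (0,3), (2,3). Each pair (i,j) satisfies i < j and arr[i] > arr[j].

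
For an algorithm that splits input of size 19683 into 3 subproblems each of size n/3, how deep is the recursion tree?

For divide and conquer with division factor 3:

Problem sizes at each level:
Level 0: 19683
Level 1: 6561
Level 2: 2187
Level 3: 729
Level 4: 243
Level 5: 81
Level 6: 27
Level 7: 9
Level 8: 3
Level 9: 1

The root is level 0 and the size-1 base case is level 9 (the tree spans levels 0 through 9, i.e. 10 levels counting the root), so the depth is the number of divisions: log_3(19683) = 9

The recursion tree depth is log_3(19683) = 9. At each level, the problem size is divided by 3, so it takes 9 divisions to reduce to a base case of size 1. The algorithm makes 3 recursive calls at each level.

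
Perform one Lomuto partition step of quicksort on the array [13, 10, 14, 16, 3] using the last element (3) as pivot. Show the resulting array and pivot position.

Lomuto partition with pivot = 3:

Initial array: [13, 10, 14, 16, 3]

arr[0]=13 > 3: no swap
arr[1]=10 > 3: no swap
arr[2]=14 > 3: no swap
arr[3]=16 > 3: no swap

Place pivot at position 0: [3, 10, 14, 16, 13]
Pivot position: 0

After partitioning with pivot 3, the array becomes [3, 10, 14, 16, 13]. The pivot is placed at index 0. All elements to the left of the pivot are <= 3, and all elements to the right are > 3.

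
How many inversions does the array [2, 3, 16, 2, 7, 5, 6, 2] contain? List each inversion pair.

Finding inversions in [2, 3, 16, 2, 7, 5, 6, 2]:

(1, 3): arr[1]=3 > arr[3]=2
(1, 7): arr[1]=3 > arr[7]=2
(2, 3): arr[2]=16 > arr[3]=2
(2, 4): arr[2]=16 > arr[4]=7
(2, 5): arr[2]=16 > arr[5]=5
(2, 6): arr[2]=16 > arr[6]=6
(2, 7): arr[2]=16 > arr[7]=2
(4, 5): arr[4]=7 > arr[5]=5
(4, 6): arr[4]=7 > arr[6]=6
(4, 7): arr[4]=7 > arr[7]=2
(5, 7): arr[5]=5 > arr[7]=2
(6, 7): arr[6]=6 > arr[7]=2

Total inversions: 12

The array has 12 inversion(s): (1,3), (1,7), (2,3), (2,4), (2,5), (2,6), (2,7), (4,5), (4,6), (4,7), (5,7), (6,7). Each pair (i,j) satisfies i < j and arr[i] > arr[j].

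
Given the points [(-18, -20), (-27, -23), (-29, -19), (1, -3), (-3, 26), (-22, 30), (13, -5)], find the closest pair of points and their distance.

Computing all pairwise distances among 7 points:

d((-18, -20), (-27, -23)) = 9.4868
d((-18, -20), (-29, -19)) = 11.0454
d((-18, -20), (1, -3)) = 25.4951
d((-18, -20), (-3, 26)) = 48.3839
d((-18, -20), (-22, 30)) = 50.1597
d((-18, -20), (13, -5)) = 34.4384
d((-27, -23), (-29, -19)) = 4.4721 <-- minimum
d((-27, -23), (1, -3)) = 34.4093
d((-27, -23), (-3, 26)) = 54.5619
d((-27, -23), (-22, 30)) = 53.2353
d((-27, -23), (13, -5)) = 43.8634
d((-29, -19), (1, -3)) = 34.0
d((-29, -19), (-3, 26)) = 51.9711
d((-29, -19), (-22, 30)) = 49.4975
d((-29, -19), (13, -5)) = 44.2719
d((1, -3), (-3, 26)) = 29.2746
d((1, -3), (-22, 30)) = 40.2244
d((1, -3), (13, -5)) = 12.1655
d((-3, 26), (-22, 30)) = 19.4165
d((-3, 26), (13, -5)) = 34.8855
d((-22, 30), (13, -5)) = 49.4975

Closest pair: (-27, -23) and (-29, -19) with distance 4.4721

The closest pair is (-27, -23) and (-29, -19) with Euclidean distance 4.4721. For 7 points, brute-force pairwise comparison is shown above. For large n, the divide-and-conquer algorithm (sort by x, recurse on halves, check the dividing strip) achieves O(n log n).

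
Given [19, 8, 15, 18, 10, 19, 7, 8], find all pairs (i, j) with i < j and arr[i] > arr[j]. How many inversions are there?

Finding inversions in [19, 8, 15, 18, 10, 19, 7, 8]:

(0, 1): arr[0]=19 > arr[1]=8
(0, 2): arr[0]=19 > arr[2]=15
(0, 3): arr[0]=19 > arr[3]=18
(0, 4): arr[0]=19 > arr[4]=10
(0, 6): arr[0]=19 > arr[6]=7
(0, 7): arr[0]=19 > arr[7]=8
(1, 6): arr[1]=8 > arr[6]=7
(2, 4): arr[2]=15 > arr[4]=10
(2, 6): arr[2]=15 > arr[6]=7
(2, 7): arr[2]=15 > arr[7]=8
(3, 4): arr[3]=18 > arr[4]=10
(3, 6): arr[3]=18 > arr[6]=7
(3, 7): arr[3]=18 > arr[7]=8
(4, 6): arr[4]=10 > arr[6]=7
(4, 7): arr[4]=10 > arr[7]=8
(5, 6): arr[5]=19 > arr[6]=7
(5, 7): arr[5]=19 > arr[7]=8

Total inversions: 17

The array has 17 inversion(s): (0,1), (0,2), (0,3), (0,4), (0,6), (0,7), (1,6), (2,4), (2,6), (2,7), (3,4), (3,6), (3,7), (4,6), (4,7), (5,6), (5,7). Each pair (i,j) satisfies i < j and arr[i] > arr[j].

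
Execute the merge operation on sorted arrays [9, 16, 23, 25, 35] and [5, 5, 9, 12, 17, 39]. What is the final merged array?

Merging process:

Compare 9 vs 5: take 5 from right. Merged: [5]
Compare 9 vs 5: take 5 from right. Merged: [5, 5]
Compare 9 vs 9: take 9 from left. Merged: [5, 5, 9]
Compare 16 vs 9: take 9 from right. Merged: [5, 5, 9, 9]
Compare 16 vs 12: take 12 from right. Merged: [5, 5, 9, 9, 12]
Compare 16 vs 17: take 16 from left. Merged: [5, 5, 9, 9, 12, 16]
Compare 23 vs 17: take 17 from right. Merged: [5, 5, 9, 9, 12, 16, 17]
Compare 23 vs 39: take 23 from left. Merged: [5, 5, 9, 9, 12, 16, 17, 23]
Compare 25 vs 39: take 25 from left. Merged: [5, 5, 9, 9, 12, 16, 17, 23, 25]
Compare 35 vs 39: take 35 from left. Merged: [5, 5, 9, 9, 12, 16, 17, 23, 25, 35]
Append remaining from right: [39]. Merged: [5, 5, 9, 9, 12, 16, 17, 23, 25, 35, 39]

Final merged array: [5, 5, 9, 9, 12, 16, 17, 23, 25, 35, 39]
Total comparisons: 10

The merged array is [5, 5, 9, 9, 12, 16, 17, 23, 25, 35, 39], requiring 10 comparisons. The merge step runs in O(n) time where n is the total number of elements.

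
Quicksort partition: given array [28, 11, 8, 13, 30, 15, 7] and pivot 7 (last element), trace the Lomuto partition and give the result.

Lomuto partition with pivot = 7:

Initial array: [28, 11, 8, 13, 30, 15, 7]

arr[0]=28 > 7: no swap
arr[1]=11 > 7: no swap
arr[2]=8 > 7: no swap
arr[3]=13 > 7: no swap
arr[4]=30 > 7: no swap
arr[5]=15 > 7: no swap

Place pivot at position 0: [7, 11, 8, 13, 30, 15, 28]
Pivot position: 0

After partitioning with pivot 7, the array becomes [7, 11, 8, 13, 30, 15, 28]. The pivot is placed at index 0. All elements to the left of the pivot are <= 7, and all elements to the right are > 7.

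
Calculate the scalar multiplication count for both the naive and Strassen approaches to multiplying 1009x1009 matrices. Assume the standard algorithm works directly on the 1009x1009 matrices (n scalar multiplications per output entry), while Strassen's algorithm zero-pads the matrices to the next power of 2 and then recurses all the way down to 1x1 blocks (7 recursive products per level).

Matrix multiplication for 1009x1009 matrices:

Strassen's algorithm requires power-of-2 dimensions. Pad 1009x1009 to 1024x1024 (next power of 2).

Standard algorithm: 1009^3 = 1027243729 multiplications
Strassen's algorithm: 7^(log2(1024)) = 7^10 = 282475249 multiplications
Savings: 1027243729 - 282475249 = 744768480 multiplications

Standard: 1027243729 multiplications (1009^3). Strassen: 282475249 multiplications (7^10, after padding to 1024x1024). Strassen reduces 8 recursive multiplications to 7 at each level.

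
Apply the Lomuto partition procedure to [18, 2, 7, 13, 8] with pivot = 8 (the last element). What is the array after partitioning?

Lomuto partition with pivot = 8:

Initial array: [18, 2, 7, 13, 8]

arr[0]=18 > 8: no swap
arr[1]=2 <= 8: swap with position 0, array becomes [2, 18, 7, 13, 8]
arr[2]=7 <= 8: swap with position 1, array becomes [2, 7, 18, 13, 8]
arr[3]=13 > 8: no swap

Place pivot at position 2: [2, 7, 8, 13, 18]
Pivot position: 2

After partitioning with pivot 8, the array becomes [2, 7, 8, 13, 18]. The pivot is placed at index 2. All elements to the left of the pivot are <= 8, and all elements to the right are > 8.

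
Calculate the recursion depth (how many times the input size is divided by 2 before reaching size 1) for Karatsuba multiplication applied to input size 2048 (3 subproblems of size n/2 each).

For divide and conquer with division factor 2:

Problem sizes at each level:
Level 0: 2048
Level 1: 1024
Level 2: 512
Level 3: 256
Level 4: 128
Level 5: 64
Level 6: 32
Level 7: 16
Level 8: 8
Level 9: 4
Level 10: 2
Level 11: 1

The root is level 0 and the size-1 base case is level 11 (the tree spans levels 0 through 11, i.e. 12 levels counting the root), so the depth is the number of divisions: log_2(2048) = 11

The recursion tree depth is log_2(2048) = 11. At each level, the problem size is divided by 2, so it takes 11 divisions to reduce to a base case of size 1. The algorithm makes 3 recursive calls at each level.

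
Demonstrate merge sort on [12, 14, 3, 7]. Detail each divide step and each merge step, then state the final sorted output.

Merge sort trace:

Split: [12, 14, 3, 7] -> [12, 14] and [3, 7]
  Split: [12, 14] -> [12] and [14]
  Merge: [12] + [14] -> [12, 14]
  Split: [3, 7] -> [3] and [7]
  Merge: [3] + [7] -> [3, 7]
Merge: [12, 14] + [3, 7] -> [3, 7, 12, 14]

Final sorted array: [3, 7, 12, 14]

The merge sort proceeds by recursively splitting the array and merging sorted halves.
After all merges, the sorted array is [3, 7, 12, 14].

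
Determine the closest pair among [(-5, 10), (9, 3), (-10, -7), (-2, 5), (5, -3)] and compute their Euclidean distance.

Computing all pairwise distances among 5 points:

d((-5, 10), (9, 3)) = 15.6525
d((-5, 10), (-10, -7)) = 17.72
d((-5, 10), (-2, 5)) = 5.831 <-- minimum
d((-5, 10), (5, -3)) = 16.4012
d((9, 3), (-10, -7)) = 21.4709
d((9, 3), (-2, 5)) = 11.1803
d((9, 3), (5, -3)) = 7.2111
d((-10, -7), (-2, 5)) = 14.4222
d((-10, -7), (5, -3)) = 15.5242
d((-2, 5), (5, -3)) = 10.6301

Closest pair: (-5, 10) and (-2, 5) with distance 5.831

The closest pair is (-5, 10) and (-2, 5) with Euclidean distance 5.831. For 5 points, brute-force pairwise comparison is shown above. For large n, the divide-and-conquer algorithm (sort by x, recurse on halves, check the dividing strip) achieves O(n log n).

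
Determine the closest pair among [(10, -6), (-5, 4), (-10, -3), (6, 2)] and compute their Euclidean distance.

Computing all pairwise distances among 4 points:

d((10, -6), (-5, 4)) = 18.0278
d((10, -6), (-10, -3)) = 20.2237
d((10, -6), (6, 2)) = 8.9443
d((-5, 4), (-10, -3)) = 8.6023 <-- minimum
d((-5, 4), (6, 2)) = 11.1803
d((-10, -3), (6, 2)) = 16.7631

Closest pair: (-5, 4) and (-10, -3) with distance 8.6023

The closest pair is (-5, 4) and (-10, -3) with Euclidean distance 8.6023. For 4 points, brute-force pairwise comparison is shown above. For large n, the divide-and-conquer algorithm (sort by x, recurse on halves, check the dividing strip) achieves O(n log n).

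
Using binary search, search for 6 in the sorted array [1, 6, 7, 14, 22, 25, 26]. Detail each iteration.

Binary search for 6 in [1, 6, 7, 14, 22, 25, 26]:

lo=0, hi=6, mid=3, arr[mid]=14 -> 14 > 6, search left half
lo=0, hi=2, mid=1, arr[mid]=6 -> Found target at index 1!

Binary search finds 6 at index 1 after 2 comparisons. The search repeatedly halves the search space by comparing with the middle element.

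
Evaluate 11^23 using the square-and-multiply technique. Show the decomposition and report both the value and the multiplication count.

Computing 11^23 by squaring (build up from 11^1; each line after the first costs one multiplication):

11^1 = 11
11^2 = (11^1)^2 = 11^2 = 121
11^4 = (11^2)^2 = 121^2 = 14641
11^5 = 11 * 11^4 = 11 * 14641 = 161051
11^10 = (11^5)^2 = 161051^2 = 25937424601
11^11 = 11 * 11^10 = 11 * 25937424601 = 285311670611
11^22 = (11^11)^2 = 285311670611^2 = 81402749386839761113321
11^23 = 11 * 11^22 = 11 * 81402749386839761113321 = 895430243255237372246531

Result: 895430243255237372246531
Multiplications needed: 7 (7 lines after 11^1)

11^23 = 895430243255237372246531. Using exponentiation by squaring, this requires 7 multiplications. The key idea: if the exponent is even, square the half-power; if odd, multiply by the base once.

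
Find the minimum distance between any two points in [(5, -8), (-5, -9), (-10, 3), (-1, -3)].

Computing all pairwise distances among 4 points:

d((5, -8), (-5, -9)) = 10.0499
d((5, -8), (-10, 3)) = 18.6011
d((5, -8), (-1, -3)) = 7.8102
d((-5, -9), (-10, 3)) = 13.0
d((-5, -9), (-1, -3)) = 7.2111 <-- minimum
d((-10, 3), (-1, -3)) = 10.8167

Closest pair: (-5, -9) and (-1, -3) with distance 7.2111

The closest pair is (-5, -9) and (-1, -3) with Euclidean distance 7.2111. For 4 points, brute-force pairwise comparison is shown above. For large n, the divide-and-conquer algorithm (sort by x, recurse on halves, check the dividing strip) achieves O(n log n).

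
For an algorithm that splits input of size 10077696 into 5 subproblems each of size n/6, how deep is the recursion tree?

For divide and conquer with division factor 6:

Problem sizes at each level:
Level 0: 10077696
Level 1: 1679616
Level 2: 279936
Level 3: 46656
Level 4: 7776
Level 5: 1296
Level 6: 216
Level 7: 36
Level 8: 6
Level 9: 1

The root is level 0 and the size-1 base case is level 9 (the tree spans levels 0 through 9, i.e. 10 levels counting the root), so the depth is the number of divisions: log_6(10077696) = 9

The recursion tree depth is log_6(10077696) = 9. At each level, the problem size is divided by 6, so it takes 9 divisions to reduce to a base case of size 1. The algorithm makes 5 recursive calls at each level.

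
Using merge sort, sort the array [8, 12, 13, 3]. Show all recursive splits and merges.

Merge sort trace:

Split: [8, 12, 13, 3] -> [8, 12] and [13, 3]
  Split: [8, 12] -> [8] and [12]
  Merge: [8] + [12] -> [8, 12]
  Split: [13, 3] -> [13] and [3]
  Merge: [13] + [3] -> [3, 13]
Merge: [8, 12] + [3, 13] -> [3, 8, 12, 13]

Final sorted array: [3, 8, 12, 13]

The merge sort proceeds by recursively splitting the array and merging sorted halves.
After all merges, the sorted array is [3, 8, 12, 13].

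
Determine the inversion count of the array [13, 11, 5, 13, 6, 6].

Finding inversions in [13, 11, 5, 13, 6, 6]:

(0, 1): arr[0]=13 > arr[1]=11
(0, 2): arr[0]=13 > arr[2]=5
(0, 4): arr[0]=13 > arr[4]=6
(0, 5): arr[0]=13 > arr[5]=6
(1, 2): arr[1]=11 > arr[2]=5
(1, 4): arr[1]=11 > arr[4]=6
(1, 5): arr[1]=11 > arr[5]=6
(3, 4): arr[3]=13 > arr[4]=6
(3, 5): arr[3]=13 > arr[5]=6

Total inversions: 9

The array has 9 inversion(s): (0,1), (0,2), (0,4), (0,5), (1,2), (1,4), (1,5), (3,4), (3,5). Each pair (i,j) satisfies i < j and arr[i] > arr[j].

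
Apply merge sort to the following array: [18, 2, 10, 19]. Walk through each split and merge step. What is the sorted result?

Merge sort trace:

Split: [18, 2, 10, 19] -> [18, 2] and [10, 19]
  Split: [18, 2] -> [18] and [2]
  Merge: [18] + [2] -> [2, 18]
  Split: [10, 19] -> [10] and [19]
  Merge: [10] + [19] -> [10, 19]
Merge: [2, 18] + [10, 19] -> [2, 10, 18, 19]

Final sorted array: [2, 10, 18, 19]

The merge sort proceeds by recursively splitting the array and merging sorted halves.
After all merges, the sorted array is [2, 10, 18, 19].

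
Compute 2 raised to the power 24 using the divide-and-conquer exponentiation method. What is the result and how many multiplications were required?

Computing 2^24 by squaring (build up from 2^1; each line after the first costs one multiplication):

2^1 = 2
2^2 = (2^1)^2 = 2^2 = 4
2^3 = 2 * 2^2 = 2 * 4 = 8
2^6 = (2^3)^2 = 8^2 = 64
2^12 = (2^6)^2 = 64^2 = 4096
2^24 = (2^12)^2 = 4096^2 = 16777216

Result: 16777216
Multiplications needed: 5 (5 lines after 2^1)

2^24 = 16777216. Using exponentiation by squaring, this requires 5 multiplications. The key idea: if the exponent is even, square the half-power; if odd, multiply by the base once.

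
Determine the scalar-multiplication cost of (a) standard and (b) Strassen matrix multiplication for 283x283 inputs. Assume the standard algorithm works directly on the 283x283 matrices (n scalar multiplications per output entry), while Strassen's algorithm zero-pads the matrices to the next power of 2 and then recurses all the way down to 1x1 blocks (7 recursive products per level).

Matrix multiplication for 283x283 matrices:

Strassen's algorithm requires power-of-2 dimensions. Pad 283x283 to 512x512 (next power of 2).

Standard algorithm: 283^3 = 22665187 multiplications
Strassen's algorithm: 7^(log2(512)) = 7^9 = 40353607 multiplications
Difference: 22665187 - 40353607 = -17688420 (Strassen uses MORE here due to padding overhead — for small or just-over-power-of-2 n, padding can outweigh the per-level savings)

Standard: 22665187 multiplications (283^3). Strassen: 40353607 multiplications (7^9, after padding to 512x512). Strassen reduces 8 recursive multiplications to 7 at each level.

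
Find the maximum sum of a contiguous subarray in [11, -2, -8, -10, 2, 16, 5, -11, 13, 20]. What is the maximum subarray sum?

Using Kadane's algorithm on [11, -2, -8, -10, 2, 16, 5, -11, 13, 20]:

Scanning through the array:
Position 1 (value -2): max_ending_here = 9, max_so_far = 11
Position 2 (value -8): max_ending_here = 1, max_so_far = 11
Position 3 (value -10): max_ending_here = -9, max_so_far = 11
Position 4 (value 2): max_ending_here = 2, max_so_far = 11
Position 5 (value 16): max_ending_here = 18, max_so_far = 18
Position 6 (value 5): max_ending_here = 23, max_so_far = 23
Position 7 (value -11): max_ending_here = 12, max_so_far = 23
Position 8 (value 13): max_ending_here = 25, max_so_far = 25
Position 9 (value 20): max_ending_here = 45, max_so_far = 45

Maximum subarray: [2, 16, 5, -11, 13, 20]
Maximum sum: 45

The maximum subarray is [2, 16, 5, -11, 13, 20] with sum 45. This subarray runs from index 4 to index 9.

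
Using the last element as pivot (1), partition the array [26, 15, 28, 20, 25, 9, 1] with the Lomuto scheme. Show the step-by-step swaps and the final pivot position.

Lomuto partition with pivot = 1:

Initial array: [26, 15, 28, 20, 25, 9, 1]

arr[0]=26 > 1: no swap
arr[1]=15 > 1: no swap
arr[2]=28 > 1: no swap
arr[3]=20 > 1: no swap
arr[4]=25 > 1: no swap
arr[5]=9 > 1: no swap

Place pivot at position 0: [1, 15, 28, 20, 25, 9, 26]
Pivot position: 0

After partitioning with pivot 1, the array becomes [1, 15, 28, 20, 25, 9, 26]. The pivot is placed at index 0. All elements to the left of the pivot are <= 1, and all elements to the right are > 1.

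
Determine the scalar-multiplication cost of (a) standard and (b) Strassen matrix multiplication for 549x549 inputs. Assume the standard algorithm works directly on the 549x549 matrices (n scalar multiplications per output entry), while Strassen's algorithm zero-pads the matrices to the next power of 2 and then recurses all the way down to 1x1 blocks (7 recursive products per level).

Matrix multiplication for 549x549 matrices:

Strassen's algorithm requires power-of-2 dimensions. Pad 549x549 to 1024x1024 (next power of 2).

Standard algorithm: 549^3 = 165469149 multiplications
Strassen's algorithm: 7^(log2(1024)) = 7^10 = 282475249 multiplications
Difference: 165469149 - 282475249 = -117006100 (Strassen uses MORE here due to padding overhead — for small or just-over-power-of-2 n, padding can outweigh the per-level savings)

Standard: 165469149 multiplications (549^3). Strassen: 282475249 multiplications (7^10, after padding to 1024x1024). Strassen reduces 8 recursive multiplications to 7 at each level.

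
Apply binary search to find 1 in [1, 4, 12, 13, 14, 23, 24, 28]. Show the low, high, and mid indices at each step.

Binary search for 1 in [1, 4, 12, 13, 14, 23, 24, 28]:

lo=0, hi=7, mid=3, arr[mid]=13 -> 13 > 1, search left half
lo=0, hi=2, mid=1, arr[mid]=4 -> 4 > 1, search left half
lo=0, hi=0, mid=0, arr[mid]=1 -> Found target at index 0!

Binary search finds 1 at index 0 after 3 comparisons. The search repeatedly halves the search space by comparing with the middle element.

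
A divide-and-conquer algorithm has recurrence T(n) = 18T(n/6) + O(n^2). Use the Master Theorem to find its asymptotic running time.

Master Theorem for T(n) = 18T(n/6) + O(n^2):

a = 18, b = 6, c = 2
log_b(a) = log_6(18) = 1.6131

Case 3: c = 2 > log_6(18) = 1.6131
T(n) = O(n^2) = O(n^2)

For T(n) = 18T(n/6) + O(n^2): log_6(18) = 1.6131. This is Case 3 of the Master Theorem (c > log_b(a), work dominated by root), giving O(n^2).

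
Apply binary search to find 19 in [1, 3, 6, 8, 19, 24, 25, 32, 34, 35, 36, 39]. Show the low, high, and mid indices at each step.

Binary search for 19 in [1, 3, 6, 8, 19, 24, 25, 32, 34, 35, 36, 39]:

lo=0, hi=11, mid=5, arr[mid]=24 -> 24 > 19, search left half
lo=0, hi=4, mid=2, arr[mid]=6 -> 6 < 19, search right half
lo=3, hi=4, mid=3, arr[mid]=8 -> 8 < 19, search right half
lo=4, hi=4, mid=4, arr[mid]=19 -> Found target at index 4!

Binary search finds 19 at index 4 after 4 comparisons. The search repeatedly halves the search space by comparing with the middle element.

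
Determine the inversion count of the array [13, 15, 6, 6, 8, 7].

Finding inversions in [13, 15, 6, 6, 8, 7]:

(0, 2): arr[0]=13 > arr[2]=6
(0, 3): arr[0]=13 > arr[3]=6
(0, 4): arr[0]=13 > arr[4]=8
(0, 5): arr[0]=13 > arr[5]=7
(1, 2): arr[1]=15 > arr[2]=6
(1, 3): arr[1]=15 > arr[3]=6
(1, 4): arr[1]=15 > arr[4]=8
(1, 5): arr[1]=15 > arr[5]=7
(4, 5): arr[4]=8 > arr[5]=7

Total inversions: 9

The array has 9 inversion(s): (0,2), (0,3), (0,4), (0,5), (1,2), (1,3), (1,4), (1,5), (4,5). Each pair (i,j) satisfies i < j and arr[i] > arr[j].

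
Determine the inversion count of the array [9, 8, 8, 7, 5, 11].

Finding inversions in [9, 8, 8, 7, 5, 11]:

(0, 1): arr[0]=9 > arr[1]=8
(0, 2): arr[0]=9 > arr[2]=8
(0, 3): arr[0]=9 > arr[3]=7
(0, 4): arr[0]=9 > arr[4]=5
(1, 3): arr[1]=8 > arr[3]=7
(1, 4): arr[1]=8 > arr[4]=5
(2, 3): arr[2]=8 > arr[3]=7
(2, 4): arr[2]=8 > arr[4]=5
(3, 4): arr[3]=7 > arr[4]=5

Total inversions: 9

The array has 9 inversion(s): (0,1), (0,2), (0,3), (0,4), (1,3), (1,4), (2,3), (2,4), (3,4). Each pair (i,j) satisfies i < j and arr[i] > arr[j].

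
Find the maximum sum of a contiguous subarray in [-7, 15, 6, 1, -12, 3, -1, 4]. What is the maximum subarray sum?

Using Kadane's algorithm on [-7, 15, 6, 1, -12, 3, -1, 4]:

Scanning through the array:
Position 1 (value 15): max_ending_here = 15, max_so_far = 15
Position 2 (value 6): max_ending_here = 21, max_so_far = 21
Position 3 (value 1): max_ending_here = 22, max_so_far = 22
Position 4 (value -12): max_ending_here = 10, max_so_far = 22
Position 5 (value 3): max_ending_here = 13, max_so_far = 22
Position 6 (value -1): max_ending_here = 12, max_so_far = 22
Position 7 (value 4): max_ending_here = 16, max_so_far = 22

Maximum subarray: [15, 6, 1]
Maximum sum: 22

The maximum subarray is [15, 6, 1] with sum 22. This subarray runs from index 1 to index 3.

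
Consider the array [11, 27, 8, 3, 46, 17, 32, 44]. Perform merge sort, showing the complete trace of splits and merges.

Merge sort trace:

Split: [11, 27, 8, 3, 46, 17, 32, 44] -> [11, 27, 8, 3] and [46, 17, 32, 44]
  Split: [11, 27, 8, 3] -> [11, 27] and [8, 3]
    Split: [11, 27] -> [11] and [27]
    Merge: [11] + [27] -> [11, 27]
    Split: [8, 3] -> [8] and [3]
    Merge: [8] + [3] -> [3, 8]
  Merge: [11, 27] + [3, 8] -> [3, 8, 11, 27]
  Split: [46, 17, 32, 44] -> [46, 17] and [32, 44]
    Split: [46, 17] -> [46] and [17]
    Merge: [46] + [17] -> [17, 46]
    Split: [32, 44] -> [32] and [44]
    Merge: [32] + [44] -> [32, 44]
  Merge: [17, 46] + [32, 44] -> [17, 32, 44, 46]
Merge: [3, 8, 11, 27] + [17, 32, 44, 46] -> [3, 8, 11, 17, 27, 32, 44, 46]

Final sorted array: [3, 8, 11, 17, 27, 32, 44, 46]

The merge sort proceeds by recursively splitting the array and merging sorted halves.
After all merges, the sorted array is [3, 8, 11, 17, 27, 32, 44, 46].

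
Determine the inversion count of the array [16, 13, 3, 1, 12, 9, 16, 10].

Finding inversions in [16, 13, 3, 1, 12, 9, 16, 10]:

(0, 1): arr[0]=16 > arr[1]=13
(0, 2): arr[0]=16 > arr[2]=3
(0, 3): arr[0]=16 > arr[3]=1
(0, 4): arr[0]=16 > arr[4]=12
(0, 5): arr[0]=16 > arr[5]=9
(0, 7): arr[0]=16 > arr[7]=10
(1, 2): arr[1]=13 > arr[2]=3
(1, 3): arr[1]=13 > arr[3]=1
(1, 4): arr[1]=13 > arr[4]=12
(1, 5): arr[1]=13 > arr[5]=9
(1, 7): arr[1]=13 > arr[7]=10
(2, 3): arr[2]=3 > arr[3]=1
(4, 5): arr[4]=12 > arr[5]=9
(4, 7): arr[4]=12 > arr[7]=10
(6, 7): arr[6]=16 > arr[7]=10

Total inversions: 15

The array has 15 inversion(s): (0,1), (0,2), (0,3), (0,4), (0,5), (0,7), (1,2), (1,3), (1,4), (1,5), (1,7), (2,3), (4,5), (4,7), (6,7). Each pair (i,j) satisfies i < j and arr[i] > arr[j].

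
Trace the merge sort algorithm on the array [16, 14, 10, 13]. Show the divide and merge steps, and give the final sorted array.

Merge sort trace:

Split: [16, 14, 10, 13] -> [16, 14] and [10, 13]
  Split: [16, 14] -> [16] and [14]
  Merge: [16] + [14] -> [14, 16]
  Split: [10, 13] -> [10] and [13]
  Merge: [10] + [13] -> [10, 13]
Merge: [14, 16] + [10, 13] -> [10, 13, 14, 16]

Final sorted array: [10, 13, 14, 16]

The merge sort proceeds by recursively splitting the array and merging sorted halves.
After all merges, the sorted array is [10, 13, 14, 16].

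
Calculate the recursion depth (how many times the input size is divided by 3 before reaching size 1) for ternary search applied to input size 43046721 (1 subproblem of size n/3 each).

For divide and conquer with division factor 3:

Problem sizes at each level:
Level 0: 43046721
Level 1: 14348907
Level 2: 4782969
Level 3: 1594323
Level 4: 531441
Level 5: 177147
Level 6: 59049
Level 7: 19683
Level 8: 6561
Level 9: 2187
Level 10: 729
Level 11: 243
Level 12: 81
Level 13: 27
Level 14: 9
Level 15: 3
Level 16: 1

The root is level 0 and the size-1 base case is level 16 (the tree spans levels 0 through 16, i.e. 17 levels counting the root), so the depth is the number of divisions: log_3(43046721) = 16

The recursion tree depth is log_3(43046721) = 16. At each level, the problem size is divided by 3, so it takes 16 divisions to reduce to a base case of size 1. The algorithm makes 1 recursive call at each level.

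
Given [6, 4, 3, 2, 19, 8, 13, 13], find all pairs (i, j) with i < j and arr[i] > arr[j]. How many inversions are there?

Finding inversions in [6, 4, 3, 2, 19, 8, 13, 13]:

(0, 1): arr[0]=6 > arr[1]=4
(0, 2): arr[0]=6 > arr[2]=3
(0, 3): arr[0]=6 > arr[3]=2
(1, 2): arr[1]=4 > arr[2]=3
(1, 3): arr[1]=4 > arr[3]=2
(2, 3): arr[2]=3 > arr[3]=2
(4, 5): arr[4]=19 > arr[5]=8
(4, 6): arr[4]=19 > arr[6]=13
(4, 7): arr[4]=19 > arr[7]=13

Total inversions: 9

The array has 9 inversion(s): (0,1), (0,2), (0,3), (1,2), (1,3), (2,3), (4,5), (4,6), (4,7). Each pair (i,j) satisfies i < j and arr[i] > arr[j].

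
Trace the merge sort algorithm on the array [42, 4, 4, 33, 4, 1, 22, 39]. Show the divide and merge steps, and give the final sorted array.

Merge sort trace:

Split: [42, 4, 4, 33, 4, 1, 22, 39] -> [42, 4, 4, 33] and [4, 1, 22, 39]
  Split: [42, 4, 4, 33] -> [42, 4] and [4, 33]
    Split: [42, 4] -> [42] and [4]
    Merge: [42] + [4] -> [4, 42]
    Split: [4, 33] -> [4] and [33]
    Merge: [4] + [33] -> [4, 33]
  Merge: [4, 42] + [4, 33] -> [4, 4, 33, 42]
  Split: [4, 1, 22, 39] -> [4, 1] and [22, 39]
    Split: [4, 1] -> [4] and [1]
    Merge: [4] + [1] -> [1, 4]
    Split: [22, 39] -> [22] and [39]
    Merge: [22] + [39] -> [22, 39]
  Merge: [1, 4] + [22, 39] -> [1, 4, 22, 39]
Merge: [4, 4, 33, 42] + [1, 4, 22, 39] -> [1, 4, 4, 4, 22, 33, 39, 42]

Final sorted array: [1, 4, 4, 4, 22, 33, 39, 42]

The merge sort proceeds by recursively splitting the array and merging sorted halves.
After all merges, the sorted array is [1, 4, 4, 4, 22, 33, 39, 42].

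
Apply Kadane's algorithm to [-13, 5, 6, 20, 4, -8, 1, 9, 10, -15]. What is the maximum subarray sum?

Using Kadane's algorithm on [-13, 5, 6, 20, 4, -8, 1, 9, 10, -15]:

Scanning through the array:
Position 1 (value 5): max_ending_here = 5, max_so_far = 5
Position 2 (value 6): max_ending_here = 11, max_so_far = 11
Position 3 (value 20): max_ending_here = 31, max_so_far = 31
Position 4 (value 4): max_ending_here = 35, max_so_far = 35
Position 5 (value -8): max_ending_here = 27, max_so_far = 35
Position 6 (value 1): max_ending_here = 28, max_so_far = 35
Position 7 (value 9): max_ending_here = 37, max_so_far = 37
Position 8 (value 10): max_ending_here = 47, max_so_far = 47
Position 9 (value -15): max_ending_here = 32, max_so_far = 47

Maximum subarray: [5, 6, 20, 4, -8, 1, 9, 10]
Maximum sum: 47

The maximum subarray is [5, 6, 20, 4, -8, 1, 9, 10] with sum 47. This subarray runs from index 1 to index 8.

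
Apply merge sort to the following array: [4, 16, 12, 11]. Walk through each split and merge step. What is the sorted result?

Merge sort trace:

Split: [4, 16, 12, 11] -> [4, 16] and [12, 11]
  Split: [4, 16] -> [4] and [16]
  Merge: [4] + [16] -> [4, 16]
  Split: [12, 11] -> [12] and [11]
  Merge: [12] + [11] -> [11, 12]
Merge: [4, 16] + [11, 12] -> [4, 11, 12, 16]

Final sorted array: [4, 11, 12, 16]

The merge sort proceeds by recursively splitting the array and merging sorted halves.
After all merges, the sorted array is [4, 11, 12, 16].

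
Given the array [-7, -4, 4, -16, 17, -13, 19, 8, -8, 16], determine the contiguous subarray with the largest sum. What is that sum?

Using Kadane's algorithm on [-7, -4, 4, -16, 17, -13, 19, 8, -8, 16]:

Scanning through the array:
Position 1 (value -4): max_ending_here = -4, max_so_far = -4
Position 2 (value 4): max_ending_here = 4, max_so_far = 4
Position 3 (value -16): max_ending_here = -12, max_so_far = 4
Position 4 (value 17): max_ending_here = 17, max_so_far = 17
Position 5 (value -13): max_ending_here = 4, max_so_far = 17
Position 6 (value 19): max_ending_here = 23, max_so_far = 23
Position 7 (value 8): max_ending_here = 31, max_so_far = 31
Position 8 (value -8): max_ending_here = 23, max_so_far = 31
Position 9 (value 16): max_ending_here = 39, max_so_far = 39

Maximum subarray: [17, -13, 19, 8, -8, 16]
Maximum sum: 39

The maximum subarray is [17, -13, 19, 8, -8, 16] with sum 39. This subarray runs from index 4 to index 9.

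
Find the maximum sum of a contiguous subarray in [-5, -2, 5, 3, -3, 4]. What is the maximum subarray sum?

Using Kadane's algorithm on [-5, -2, 5, 3, -3, 4]:

Scanning through the array:
Position 1 (value -2): max_ending_here = -2, max_so_far = -2
Position 2 (value 5): max_ending_here = 5, max_so_far = 5
Position 3 (value 3): max_ending_here = 8, max_so_far = 8
Position 4 (value -3): max_ending_here = 5, max_so_far = 8
Position 5 (value 4): max_ending_here = 9, max_so_far = 9

Maximum subarray: [5, 3, -3, 4]
Maximum sum: 9

The maximum subarray is [5, 3, -3, 4] with sum 9. This subarray runs from index 2 to index 5.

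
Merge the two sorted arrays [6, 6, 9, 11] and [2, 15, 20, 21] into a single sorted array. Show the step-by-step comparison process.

Merging process:

Compare 6 vs 2: take 2 from right. Merged: [2]
Compare 6 vs 15: take 6 from left. Merged: [2, 6]
Compare 6 vs 15: take 6 from left. Merged: [2, 6, 6]
Compare 9 vs 15: take 9 from left. Merged: [2, 6, 6, 9]
Compare 11 vs 15: take 11 from left. Merged: [2, 6, 6, 9, 11]
Append remaining from right: [15, 20, 21]. Merged: [2, 6, 6, 9, 11, 15, 20, 21]

Final merged array: [2, 6, 6, 9, 11, 15, 20, 21]
Total comparisons: 5

The merged array is [2, 6, 6, 9, 11, 15, 20, 21], requiring 5 comparisons. The merge step runs in O(n) time where n is the total number of elements.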